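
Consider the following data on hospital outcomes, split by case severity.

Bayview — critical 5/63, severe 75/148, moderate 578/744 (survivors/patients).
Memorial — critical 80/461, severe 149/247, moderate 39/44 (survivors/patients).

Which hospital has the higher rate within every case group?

Memorial

Critical: Bayview 5/63 = 7.9%, Memorial 80/461 = 17.4% → Memorial
Severe: Bayview 75/148 = 50.7%, Memorial 149/247 = 60.3% → Memorial
Moderate: Bayview 578/744 = 77.7%, Memorial 39/44 = 88.6% → Memorial
Memorial has the higher rate in all 3 groups.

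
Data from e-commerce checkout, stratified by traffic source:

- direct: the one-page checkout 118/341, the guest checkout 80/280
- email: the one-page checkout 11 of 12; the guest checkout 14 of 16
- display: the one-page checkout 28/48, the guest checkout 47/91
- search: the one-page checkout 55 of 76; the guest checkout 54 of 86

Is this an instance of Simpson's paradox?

Direct: the one-page checkout 118/341 = 34.6%, the guest checkout 80/280 = 28.6% → the one-page checkout
Email: the one-page checkout 11/12 = 91.7%, the guest checkout 14/16 = 87.5% → the one-page checkout
Display: the one-page checkout 28/48 = 58.3%, the guest checkout 47/91 = 51.6% → the one-page checkout
Search: the one-page checkout 55/76 = 72.4%, the guest checkout 54/86 = 62.8% → the one-page checkout
Overall: the one-page checkout 212/477 = 44.4%, the guest checkout 195/473 = 41.2% → the one-page checkout
The one-page checkout wins overall and in every traffic group — no reversal.

No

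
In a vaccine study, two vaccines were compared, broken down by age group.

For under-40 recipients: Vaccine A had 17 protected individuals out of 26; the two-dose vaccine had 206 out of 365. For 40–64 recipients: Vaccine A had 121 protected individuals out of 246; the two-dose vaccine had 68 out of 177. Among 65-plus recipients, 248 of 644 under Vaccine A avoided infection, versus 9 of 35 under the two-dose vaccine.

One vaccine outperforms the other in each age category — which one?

Vaccine A

Under-40: Vaccine A 17/26 = 65.4%, the two-dose vaccine 206/365 = 56.4% → Vaccine A
40–64: Vaccine A 121/246 = 49.2%, the two-dose vaccine 68/177 = 38.4% → Vaccine A
65-plus: Vaccine A 248/644 = 38.5%, the two-dose vaccine 9/35 = 25.7% → Vaccine A
Vaccine A has the higher rate in all 3 groups.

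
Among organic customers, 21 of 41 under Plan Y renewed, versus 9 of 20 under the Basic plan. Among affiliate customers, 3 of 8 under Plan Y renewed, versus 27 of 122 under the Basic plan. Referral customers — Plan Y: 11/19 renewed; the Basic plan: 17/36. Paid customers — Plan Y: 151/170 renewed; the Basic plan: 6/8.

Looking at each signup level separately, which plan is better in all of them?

Plan Y

Organic: Plan Y 21/41 = 51.2%, the Basic plan 9/20 = 45.0% → Plan Y
Affiliate: Plan Y 3/8 = 37.5%, the Basic plan 27/122 = 22.1% → Plan Y
Referral: Plan Y 11/19 = 57.9%, the Basic plan 17/36 = 47.2% → Plan Y
Paid: Plan Y 151/170 = 88.8%, the Basic plan 6/8 = 75.0% → Plan Y
Plan Y has the higher rate in all 4 groups.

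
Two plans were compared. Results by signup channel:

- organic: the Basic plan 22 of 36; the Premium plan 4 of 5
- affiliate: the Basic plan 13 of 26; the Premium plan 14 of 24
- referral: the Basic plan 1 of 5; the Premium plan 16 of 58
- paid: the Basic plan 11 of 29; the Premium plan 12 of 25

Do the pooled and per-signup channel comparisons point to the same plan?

No

Organic: the Basic plan 22/36 = 61.1%, the Premium plan 4/5 = 80.0% → the Premium plan
Affiliate: the Basic plan 13/26 = 50.0%, the Premium plan 14/24 = 58.3% → the Premium plan
Referral: the Basic plan 1/5 = 20.0%, the Premium plan 16/58 = 27.6% → the Premium plan
Paid: the Basic plan 11/29 = 37.9%, the Premium plan 12/25 = 48.0% → the Premium plan
Overall: the Basic plan 47/96 = 49.0%, the Premium plan 46/112 = 41.1% → the Basic plan
The Premium plan wins each signup group but the Basic plan wins overall — the comparison reverses. The Premium plan's customers skew toward referral, which has a lower base rate.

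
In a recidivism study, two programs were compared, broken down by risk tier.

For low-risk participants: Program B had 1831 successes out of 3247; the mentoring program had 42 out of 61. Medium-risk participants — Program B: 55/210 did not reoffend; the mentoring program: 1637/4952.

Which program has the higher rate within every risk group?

the mentoring program

Low-risk: Program B 1831/3247 = 56.4%, the mentoring program 42/61 = 68.9% → the mentoring program
Medium-risk: Program B 55/210 = 26.2%, the mentoring program 1637/4952 = 33.1% → the mentoring program
The mentoring program has the higher rate in both groups.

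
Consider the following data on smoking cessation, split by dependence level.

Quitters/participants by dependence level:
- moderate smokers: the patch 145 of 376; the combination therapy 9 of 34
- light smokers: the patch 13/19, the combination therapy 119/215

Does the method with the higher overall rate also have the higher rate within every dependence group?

Moderate smokers: the patch 145/376 = 38.6%, the combination therapy 9/34 = 26.5% → the patch
Light smokers: the patch 13/19 = 68.4%, the combination therapy 119/215 = 55.3% → the patch
Overall: the patch 158/395 = 40.0%, the combination therapy 128/249 = 51.4% → the combination therapy
The patch wins each dependence group but the combination therapy wins overall — the comparison reverses. The patch's participants skew toward moderate smokers, which has a lower base rate.

No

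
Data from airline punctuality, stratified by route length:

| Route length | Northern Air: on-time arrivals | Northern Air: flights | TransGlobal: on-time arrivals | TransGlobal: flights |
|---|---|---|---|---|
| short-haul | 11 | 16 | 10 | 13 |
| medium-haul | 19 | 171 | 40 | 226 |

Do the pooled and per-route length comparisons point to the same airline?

Short-haul: Northern Air 11/16 = 68.8%, TransGlobal 10/13 = 76.9% → TransGlobal
Medium-haul: Northern Air 19/171 = 11.1%, TransGlobal 40/226 = 17.7% → TransGlobal
Overall: Northern Air 30/187 = 16.0%, TransGlobal 50/239 = 20.9% → TransGlobal
TransGlobal wins overall and in every route group — no reversal.

Yes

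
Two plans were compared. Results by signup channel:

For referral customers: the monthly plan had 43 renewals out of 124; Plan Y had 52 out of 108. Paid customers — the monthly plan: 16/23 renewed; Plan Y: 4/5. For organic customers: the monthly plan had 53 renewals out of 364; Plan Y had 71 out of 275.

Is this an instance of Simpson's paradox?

Referral: the monthly plan 43/124 = 34.7%, Plan Y 52/108 = 48.1% → Plan Y
Paid: the monthly plan 16/23 = 69.6%, Plan Y 4/5 = 80.0% → Plan Y
Organic: the monthly plan 53/364 = 14.6%, Plan Y 71/275 = 25.8% → Plan Y
Overall: the monthly plan 112/511 = 21.9%, Plan Y 127/388 = 32.7% → Plan Y
Plan Y wins overall and in every signup group — no reversal.

No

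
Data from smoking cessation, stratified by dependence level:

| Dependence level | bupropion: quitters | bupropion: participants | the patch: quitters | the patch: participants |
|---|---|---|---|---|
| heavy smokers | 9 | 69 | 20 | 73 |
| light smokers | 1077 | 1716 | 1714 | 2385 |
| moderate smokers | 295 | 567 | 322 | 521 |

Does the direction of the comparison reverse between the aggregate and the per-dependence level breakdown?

Heavy smokers: bupropion 9/69 = 13.0%, the patch 20/73 = 27.4% → the patch
Light smokers: bupropion 1077/1716 = 62.8%, the patch 1714/2385 = 71.9% → the patch
Moderate smokers: bupropion 295/567 = 52.0%, the patch 322/521 = 61.8% → the patch
Overall: bupropion 1381/2352 = 58.7%, the patch 2056/2979 = 69.0% → the patch
The patch wins overall and in every dependence group — no reversal.

No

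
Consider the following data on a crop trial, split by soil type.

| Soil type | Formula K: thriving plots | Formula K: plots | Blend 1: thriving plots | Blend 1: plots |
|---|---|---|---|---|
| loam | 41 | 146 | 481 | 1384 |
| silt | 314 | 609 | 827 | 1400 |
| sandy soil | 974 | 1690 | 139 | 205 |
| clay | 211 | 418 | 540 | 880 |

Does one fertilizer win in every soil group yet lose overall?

Loam: Formula K 41/146 = 28.1%, Blend 1 481/1384 = 34.8% → Blend 1
Silt: Formula K 314/609 = 51.6%, Blend 1 827/1400 = 59.1% → Blend 1
Sandy soil: Formula K 974/1690 = 57.6%, Blend 1 139/205 = 67.8% → Blend 1
Clay: Formula K 211/418 = 50.5%, Blend 1 540/880 = 61.4% → Blend 1
Overall: Formula K 1540/2863 = 53.8%, Blend 1 1987/3869 = 51.4% → Formula K
Blend 1 wins each soil group but Formula K wins overall — the comparison reverses. Blend 1's plots skew toward loam, which has a lower base rate.

Yes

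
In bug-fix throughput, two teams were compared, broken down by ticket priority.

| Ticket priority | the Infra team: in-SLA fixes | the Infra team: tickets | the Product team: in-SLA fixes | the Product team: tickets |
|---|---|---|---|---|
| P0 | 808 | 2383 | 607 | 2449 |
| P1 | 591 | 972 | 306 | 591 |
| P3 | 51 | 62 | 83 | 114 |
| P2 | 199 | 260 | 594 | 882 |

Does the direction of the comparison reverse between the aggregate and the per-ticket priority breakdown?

P0: the Infra team 808/2383 = 33.9%, the Product team 607/2449 = 24.8% → the Infra team
P1: the Infra team 591/972 = 60.8%, the Product team 306/591 = 51.8% → the Infra team
P3: the Infra team 51/62 = 82.3%, the Product team 83/114 = 72.8% → the Infra team
P2: the Infra team 199/260 = 76.5%, the Product team 594/882 = 67.3% → the Infra team
Overall: the Infra team 1649/3677 = 44.8%, the Product team 1590/4036 = 39.4% → the Infra team
The Infra team wins overall and in every ticket group — no reversal.

No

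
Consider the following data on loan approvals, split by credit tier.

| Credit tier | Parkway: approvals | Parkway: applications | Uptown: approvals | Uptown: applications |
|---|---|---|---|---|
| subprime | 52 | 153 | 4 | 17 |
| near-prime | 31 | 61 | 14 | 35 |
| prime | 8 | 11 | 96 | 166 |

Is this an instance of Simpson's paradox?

Yes

Subprime: Parkway 52/153 = 34.0%, Uptown 4/17 = 23.5% → Parkway
Near-prime: Parkway 31/61 = 50.8%, Uptown 14/35 = 40.0% → Parkway
Prime: Parkway 8/11 = 72.7%, Uptown 96/166 = 57.8% → Parkway
Overall: Parkway 91/225 = 40.4%, Uptown 114/218 = 52.3% → Uptown
Parkway wins each credit group but Uptown wins overall — the comparison reverses. Parkway's applications skew toward subprime, which has a lower base rate.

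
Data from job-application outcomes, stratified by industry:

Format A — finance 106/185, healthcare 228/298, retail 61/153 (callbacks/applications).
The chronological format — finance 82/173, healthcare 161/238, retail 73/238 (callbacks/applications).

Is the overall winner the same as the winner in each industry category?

Finance: Format A 106/185 = 57.3%, the chronological format 82/173 = 47.4% → Format A
Healthcare: Format A 228/298 = 76.5%, the chronological format 161/238 = 67.6% → Format A
Retail: Format A 61/153 = 39.9%, the chronological format 73/238 = 30.7% → Format A
Overall: Format A 395/636 = 62.1%, the chronological format 316/649 = 48.7% → Format A
Format A wins overall and in every industry group — no reversal.

Yes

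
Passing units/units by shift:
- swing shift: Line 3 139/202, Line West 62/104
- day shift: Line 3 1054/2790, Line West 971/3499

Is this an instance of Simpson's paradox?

No

Swing shift: Line 3 139/202 = 68.8%, Line West 62/104 = 59.6% → Line 3
Day shift: Line 3 1054/2790 = 37.8%, Line West 971/3499 = 27.8% → Line 3
Overall: Line 3 1193/2992 = 39.9%, Line West 1033/3603 = 28.7% → Line 3
Line 3 wins overall and in every shift group — no reversal.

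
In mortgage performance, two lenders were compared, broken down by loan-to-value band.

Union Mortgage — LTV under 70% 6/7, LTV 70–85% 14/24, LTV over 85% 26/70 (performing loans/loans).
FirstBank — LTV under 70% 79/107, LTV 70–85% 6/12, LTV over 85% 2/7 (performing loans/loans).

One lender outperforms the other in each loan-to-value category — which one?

LTV under 70%: Union Mortgage 6/7 = 85.7%, FirstBank 79/107 = 73.8% → Union Mortgage
LTV 70–85%: Union Mortgage 14/24 = 58.3%, FirstBank 6/12 = 50.0% → Union Mortgage
LTV over 85%: Union Mortgage 26/70 = 37.1%, FirstBank 2/7 = 28.6% → Union Mortgage
Union Mortgage has the higher rate in all 3 groups.

Union Mortgage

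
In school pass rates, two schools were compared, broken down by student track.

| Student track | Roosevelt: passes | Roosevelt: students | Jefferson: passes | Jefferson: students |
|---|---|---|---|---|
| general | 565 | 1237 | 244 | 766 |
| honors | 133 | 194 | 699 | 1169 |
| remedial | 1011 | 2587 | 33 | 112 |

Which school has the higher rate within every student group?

General: Roosevelt 565/1237 = 45.7%, Jefferson 244/766 = 31.9% → Roosevelt
Honors: Roosevelt 133/194 = 68.6%, Jefferson 699/1169 = 59.8% → Roosevelt
Remedial: Roosevelt 1011/2587 = 39.1%, Jefferson 33/112 = 29.5% → Roosevelt
Roosevelt has the higher rate in all 3 groups.

Roosevelt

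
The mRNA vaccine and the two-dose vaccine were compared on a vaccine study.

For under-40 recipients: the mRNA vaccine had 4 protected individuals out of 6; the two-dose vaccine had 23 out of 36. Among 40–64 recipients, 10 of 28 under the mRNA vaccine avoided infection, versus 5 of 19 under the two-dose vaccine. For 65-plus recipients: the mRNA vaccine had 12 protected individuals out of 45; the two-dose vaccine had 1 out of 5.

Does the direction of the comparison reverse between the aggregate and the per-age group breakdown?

Under-40: the mRNA vaccine 4/6 = 66.7%, the two-dose vaccine 23/36 = 63.9% → the mRNA vaccine
40–64: the mRNA vaccine 10/28 = 35.7%, the two-dose vaccine 5/19 = 26.3% → the mRNA vaccine
65-plus: the mRNA vaccine 12/45 = 26.7%, the two-dose vaccine 1/5 = 20.0% → the mRNA vaccine
Overall: the mRNA vaccine 26/79 = 32.9%, the two-dose vaccine 29/60 = 48.3% → the two-dose vaccine
The mRNA vaccine wins each age group but the two-dose vaccine wins overall — the comparison reverses. The mRNA vaccine's recipients skew toward 65-plus, which has a lower base rate.

Yes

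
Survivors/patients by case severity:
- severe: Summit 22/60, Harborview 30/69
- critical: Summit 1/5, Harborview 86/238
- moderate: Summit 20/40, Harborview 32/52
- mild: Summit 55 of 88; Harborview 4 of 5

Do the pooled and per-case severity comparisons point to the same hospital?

No

Severe: Summit 22/60 = 36.7%, Harborview 30/69 = 43.5% → Harborview
Critical: Summit 1/5 = 20.0%, Harborview 86/238 = 36.1% → Harborview
Moderate: Summit 20/40 = 50.0%, Harborview 32/52 = 61.5% → Harborview
Mild: Summit 55/88 = 62.5%, Harborview 4/5 = 80.0% → Harborview
Overall: Summit 98/193 = 50.8%, Harborview 152/364 = 41.8% → Summit
Harborview wins each case group but Summit wins overall — the comparison reverses. Harborview's patients skew toward critical, which has a lower base rate.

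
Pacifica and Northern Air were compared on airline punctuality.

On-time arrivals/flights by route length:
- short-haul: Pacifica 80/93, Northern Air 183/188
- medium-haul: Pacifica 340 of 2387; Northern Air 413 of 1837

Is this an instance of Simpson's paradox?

No

Short-haul: Pacifica 80/93 = 86.0%, Northern Air 183/188 = 97.3% → Northern Air
Medium-haul: Pacifica 340/2387 = 14.2%, Northern Air 413/1837 = 22.5% → Northern Air
Overall: Pacifica 420/2480 = 16.9%, Northern Air 596/2025 = 29.4% → Northern Air
Northern Air wins overall and in every route group — no reversal.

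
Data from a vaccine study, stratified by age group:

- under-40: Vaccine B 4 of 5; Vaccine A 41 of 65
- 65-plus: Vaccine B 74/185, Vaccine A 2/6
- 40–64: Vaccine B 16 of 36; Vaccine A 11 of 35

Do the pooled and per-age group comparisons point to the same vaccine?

No

Under-40: Vaccine B 4/5 = 80.0%, Vaccine A 41/65 = 63.1% → Vaccine B
65-plus: Vaccine B 74/185 = 40.0%, Vaccine A 2/6 = 33.3% → Vaccine B
40–64: Vaccine B 16/36 = 44.4%, Vaccine A 11/35 = 31.4% → Vaccine B
Overall: Vaccine B 94/226 = 41.6%, Vaccine A 54/106 = 50.9% → Vaccine A
Vaccine B wins each age group but Vaccine A wins overall — the comparison reverses. Vaccine B's recipients skew toward 65-plus, which has a lower base rate.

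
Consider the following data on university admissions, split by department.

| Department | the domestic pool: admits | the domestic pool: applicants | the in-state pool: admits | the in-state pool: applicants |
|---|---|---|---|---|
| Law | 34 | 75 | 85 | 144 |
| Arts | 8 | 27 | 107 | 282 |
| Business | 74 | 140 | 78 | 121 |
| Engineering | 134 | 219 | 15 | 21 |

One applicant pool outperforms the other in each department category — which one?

the in-state pool

Law: the domestic pool 34/75 = 45.3%, the in-state pool 85/144 = 59.0% → the in-state pool
Arts: the domestic pool 8/27 = 29.6%, the in-state pool 107/282 = 37.9% → the in-state pool
Business: the domestic pool 74/140 = 52.9%, the in-state pool 78/121 = 64.5% → the in-state pool
Engineering: the domestic pool 134/219 = 61.2%, the in-state pool 15/21 = 71.4% → the in-state pool
The in-state pool has the higher rate in all 4 groups.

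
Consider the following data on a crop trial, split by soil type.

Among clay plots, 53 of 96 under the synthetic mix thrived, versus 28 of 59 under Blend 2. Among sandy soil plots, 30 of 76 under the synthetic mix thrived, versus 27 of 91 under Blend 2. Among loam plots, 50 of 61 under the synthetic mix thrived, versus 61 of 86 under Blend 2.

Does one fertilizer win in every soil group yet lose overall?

Clay: the synthetic mix 53/96 = 55.2%, Blend 2 28/59 = 47.5% → the synthetic mix
Sandy soil: the synthetic mix 30/76 = 39.5%, Blend 2 27/91 = 29.7% → the synthetic mix
Loam: the synthetic mix 50/61 = 82.0%, Blend 2 61/86 = 70.9% → the synthetic mix
Overall: the synthetic mix 133/233 = 57.1%, Blend 2 116/236 = 49.2% → the synthetic mix
The synthetic mix wins overall and in every soil group — no reversal.

No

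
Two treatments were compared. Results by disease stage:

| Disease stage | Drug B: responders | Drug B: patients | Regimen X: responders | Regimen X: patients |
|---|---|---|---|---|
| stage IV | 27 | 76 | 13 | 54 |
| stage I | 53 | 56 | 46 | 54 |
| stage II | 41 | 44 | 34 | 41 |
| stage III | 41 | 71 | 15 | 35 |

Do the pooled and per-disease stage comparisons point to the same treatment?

Yes

Stage IV: Drug B 27/76 = 35.5%, Regimen X 13/54 = 24.1% → Drug B
Stage I: Drug B 53/56 = 94.6%, Regimen X 46/54 = 85.2% → Drug B
Stage II: Drug B 41/44 = 93.2%, Regimen X 34/41 = 82.9% → Drug B
Stage III: Drug B 41/71 = 57.7%, Regimen X 15/35 = 42.9% → Drug B
Overall: Drug B 162/247 = 65.6%, Regimen X 108/184 = 58.7% → Drug B
Drug B wins overall and in every disease group — no reversal.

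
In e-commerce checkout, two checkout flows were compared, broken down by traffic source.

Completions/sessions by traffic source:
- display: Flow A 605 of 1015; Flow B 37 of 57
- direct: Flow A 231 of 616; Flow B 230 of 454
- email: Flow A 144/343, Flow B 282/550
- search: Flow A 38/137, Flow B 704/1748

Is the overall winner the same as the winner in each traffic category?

No

Display: Flow A 605/1015 = 59.6%, Flow B 37/57 = 64.9% → Flow B
Direct: Flow A 231/616 = 37.5%, Flow B 230/454 = 50.7% → Flow B
Email: Flow A 144/343 = 42.0%, Flow B 282/550 = 51.3% → Flow B
Search: Flow A 38/137 = 27.7%, Flow B 704/1748 = 40.3% → Flow B
Overall: Flow A 1018/2111 = 48.2%, Flow B 1253/2809 = 44.6% → Flow A
Flow B wins each traffic group but Flow A wins overall — the comparison reverses. Flow B's sessions skew toward search, which has a lower base rate.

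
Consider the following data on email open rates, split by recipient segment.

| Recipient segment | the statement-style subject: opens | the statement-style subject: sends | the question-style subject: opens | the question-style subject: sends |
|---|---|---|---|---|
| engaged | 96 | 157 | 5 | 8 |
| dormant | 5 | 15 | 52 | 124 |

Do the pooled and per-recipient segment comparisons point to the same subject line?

No

Engaged: the statement-style subject 96/157 = 61.1%, the question-style subject 5/8 = 62.5% → the question-style subject
Dormant: the statement-style subject 5/15 = 33.3%, the question-style subject 52/124 = 41.9% → the question-style subject
Overall: the statement-style subject 101/172 = 58.7%, the question-style subject 57/132 = 43.2% → the statement-style subject
The question-style subject wins each recipient group but the statement-style subject wins overall — the comparison reverses. The question-style subject's sends skew toward dormant, which has a lower base rate.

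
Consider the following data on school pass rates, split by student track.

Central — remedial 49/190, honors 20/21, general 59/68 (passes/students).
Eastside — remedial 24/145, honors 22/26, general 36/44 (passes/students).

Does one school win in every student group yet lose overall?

Remedial: Central 49/190 = 25.8%, Eastside 24/145 = 16.6% → Central
Honors: Central 20/21 = 95.2%, Eastside 22/26 = 84.6% → Central
General: Central 59/68 = 86.8%, Eastside 36/44 = 81.8% → Central
Overall: Central 128/279 = 45.9%, Eastside 82/215 = 38.1% → Central
Central wins overall and in every student group — no reversal.

No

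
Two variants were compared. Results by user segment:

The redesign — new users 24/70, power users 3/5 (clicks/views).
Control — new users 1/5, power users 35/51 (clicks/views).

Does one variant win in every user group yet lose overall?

No

New users: the redesign 24/70 = 34.3%, Control 1/5 = 20.0% → the redesign
Power users: the redesign 3/5 = 60.0%, Control 35/51 = 68.6% → Control
Overall: the redesign 27/75 = 36.0%, Control 36/56 = 64.3% → Control
Neither sweeps: the redesign wins 1 of 2 groups, Control wins 1. Control wins overall but not every group — no Simpson reversal.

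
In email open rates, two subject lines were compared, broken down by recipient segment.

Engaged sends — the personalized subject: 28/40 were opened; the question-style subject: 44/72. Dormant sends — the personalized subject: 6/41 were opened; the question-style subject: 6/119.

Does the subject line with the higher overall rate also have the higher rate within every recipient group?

Yes

Engaged: the personalized subject 28/40 = 70.0%, the question-style subject 44/72 = 61.1% → the personalized subject
Dormant: the personalized subject 6/41 = 14.6%, the question-style subject 6/119 = 5.0% → the personalized subject
Overall: the personalized subject 34/81 = 42.0%, the question-style subject 50/191 = 26.2% → the personalized subject
The personalized subject wins overall and in every recipient group — no reversal.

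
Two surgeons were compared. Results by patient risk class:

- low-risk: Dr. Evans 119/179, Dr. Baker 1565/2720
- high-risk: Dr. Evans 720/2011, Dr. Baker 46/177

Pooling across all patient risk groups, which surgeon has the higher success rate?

Low-risk: Dr. Evans 119/179 = 66.5%, Dr. Baker 1565/2720 = 57.5% → Dr. Evans
High-risk: Dr. Evans 720/2011 = 35.8%, Dr. Baker 46/177 = 26.0% → Dr. Evans
Overall: Dr. Evans 839/2190 = 38.3%, Dr. Baker 1611/2897 = 55.6% → Dr. Baker
(Dr. Evans wins every patient risk group but Dr. Baker wins overall — Dr. Evans's operations skew toward the low-rate high-risk group.)

Dr. Baker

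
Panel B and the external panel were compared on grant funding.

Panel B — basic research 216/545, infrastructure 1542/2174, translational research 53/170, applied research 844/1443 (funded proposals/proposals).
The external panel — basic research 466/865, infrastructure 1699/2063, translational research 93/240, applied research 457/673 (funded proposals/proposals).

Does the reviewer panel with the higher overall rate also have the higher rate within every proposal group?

Basic research: Panel B 216/545 = 39.6%, the external panel 466/865 = 53.9% → the external panel
Infrastructure: Panel B 1542/2174 = 70.9%, the external panel 1699/2063 = 82.4% → the external panel
Translational research: Panel B 53/170 = 31.2%, the external panel 93/240 = 38.8% → the external panel
Applied research: Panel B 844/1443 = 58.5%, the external panel 457/673 = 67.9% → the external panel
Overall: Panel B 2655/4332 = 61.3%, the external panel 2715/3841 = 70.7% → the external panel
The external panel wins overall and in every proposal group — no reversal.

Yes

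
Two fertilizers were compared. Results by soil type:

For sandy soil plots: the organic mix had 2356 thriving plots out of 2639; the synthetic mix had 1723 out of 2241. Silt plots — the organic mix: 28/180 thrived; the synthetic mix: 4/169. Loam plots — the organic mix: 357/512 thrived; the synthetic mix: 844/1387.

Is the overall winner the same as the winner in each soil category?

Yes

Sandy soil: the organic mix 2356/2639 = 89.3%, the synthetic mix 1723/2241 = 76.9% → the organic mix
Silt: the organic mix 28/180 = 15.6%, the synthetic mix 4/169 = 2.4% → the organic mix
Loam: the organic mix 357/512 = 69.7%, the synthetic mix 844/1387 = 60.9% → the organic mix
Overall: the organic mix 2741/3331 = 82.3%, the synthetic mix 2571/3797 = 67.7% → the organic mix
The organic mix wins overall and in every soil group — no reversal.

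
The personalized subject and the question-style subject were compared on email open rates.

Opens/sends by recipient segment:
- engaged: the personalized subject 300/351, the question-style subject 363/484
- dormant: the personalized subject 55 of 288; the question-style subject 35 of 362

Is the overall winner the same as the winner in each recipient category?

Engaged: the personalized subject 300/351 = 85.5%, the question-style subject 363/484 = 75.0% → the personalized subject
Dormant: the personalized subject 55/288 = 19.1%, the question-style subject 35/362 = 9.7% → the personalized subject
Overall: the personalized subject 355/639 = 55.6%, the question-style subject 398/846 = 47.0% → the personalized subject
The personalized subject wins overall and in every recipient group — no reversal.

Yes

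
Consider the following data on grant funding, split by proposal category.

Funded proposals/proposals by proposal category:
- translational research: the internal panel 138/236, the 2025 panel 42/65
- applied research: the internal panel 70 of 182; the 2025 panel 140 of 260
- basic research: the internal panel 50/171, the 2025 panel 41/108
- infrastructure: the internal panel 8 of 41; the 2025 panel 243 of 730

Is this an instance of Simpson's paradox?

Translational research: the internal panel 138/236 = 58.5%, the 2025 panel 42/65 = 64.6% → the 2025 panel
Applied research: the internal panel 70/182 = 38.5%, the 2025 panel 140/260 = 53.8% → the 2025 panel
Basic research: the internal panel 50/171 = 29.2%, the 2025 panel 41/108 = 38.0% → the 2025 panel
Infrastructure: the internal panel 8/41 = 19.5%, the 2025 panel 243/730 = 33.3% → the 2025 panel
Overall: the internal panel 266/630 = 42.2%, the 2025 panel 466/1163 = 40.1% → the internal panel
The 2025 panel wins each proposal group but the internal panel wins overall — the comparison reverses. The 2025 panel's proposals skew toward infrastructure, which has a lower base rate.

Yes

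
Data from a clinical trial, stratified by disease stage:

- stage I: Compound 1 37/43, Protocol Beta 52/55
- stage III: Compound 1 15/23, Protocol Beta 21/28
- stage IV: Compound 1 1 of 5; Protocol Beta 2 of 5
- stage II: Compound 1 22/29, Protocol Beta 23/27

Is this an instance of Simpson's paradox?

Stage I: Compound 1 37/43 = 86.0%, Protocol Beta 52/55 = 94.5% → Protocol Beta
Stage III: Compound 1 15/23 = 65.2%, Protocol Beta 21/28 = 75.0% → Protocol Beta
Stage IV: Compound 1 1/5 = 20.0%, Protocol Beta 2/5 = 40.0% → Protocol Beta
Stage II: Compound 1 22/29 = 75.9%, Protocol Beta 23/27 = 85.2% → Protocol Beta
Overall: Compound 1 75/100 = 75.0%, Protocol Beta 98/115 = 85.2% → Protocol Beta
Protocol Beta wins overall and in every disease group — no reversal.

No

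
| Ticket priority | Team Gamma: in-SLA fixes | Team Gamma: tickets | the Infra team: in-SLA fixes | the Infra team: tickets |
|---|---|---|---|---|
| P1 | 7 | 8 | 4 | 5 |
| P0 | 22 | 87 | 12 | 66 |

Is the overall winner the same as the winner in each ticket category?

P1: Team Gamma 7/8 = 87.5%, the Infra team 4/5 = 80.0% → Team Gamma
P0: Team Gamma 22/87 = 25.3%, the Infra team 12/66 = 18.2% → Team Gamma
Overall: Team Gamma 29/95 = 30.5%, the Infra team 16/71 = 22.5% → Team Gamma
Team Gamma wins overall and in every ticket group — no reversal.

Yes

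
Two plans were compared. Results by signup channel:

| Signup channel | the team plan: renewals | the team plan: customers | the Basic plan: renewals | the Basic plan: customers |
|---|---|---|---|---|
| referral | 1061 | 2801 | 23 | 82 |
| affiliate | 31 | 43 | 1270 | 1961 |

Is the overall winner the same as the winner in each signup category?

Referral: the team plan 1061/2801 = 37.9%, the Basic plan 23/82 = 28.0% → the team plan
Affiliate: the team plan 31/43 = 72.1%, the Basic plan 1270/1961 = 64.8% → the team plan
Overall: the team plan 1092/2844 = 38.4%, the Basic plan 1293/2043 = 63.3% → the Basic plan
The team plan wins each signup group but the Basic plan wins overall — the comparison reverses. The team plan's customers skew toward referral, which has a lower base rate.

No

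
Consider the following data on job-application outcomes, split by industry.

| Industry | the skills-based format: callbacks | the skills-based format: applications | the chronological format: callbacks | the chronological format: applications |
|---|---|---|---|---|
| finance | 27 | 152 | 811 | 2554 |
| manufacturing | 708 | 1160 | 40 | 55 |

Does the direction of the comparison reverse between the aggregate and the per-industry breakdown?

Yes

Finance: the skills-based format 27/152 = 17.8%, the chronological format 811/2554 = 31.8% → the chronological format
Manufacturing: the skills-based format 708/1160 = 61.0%, the chronological format 40/55 = 72.7% → the chronological format
Overall: the skills-based format 735/1312 = 56.0%, the chronological format 851/2609 = 32.6% → the skills-based format
The chronological format wins each industry group but the skills-based format wins overall — the comparison reverses. The chronological format's applications skew toward finance, which has a lower base rate.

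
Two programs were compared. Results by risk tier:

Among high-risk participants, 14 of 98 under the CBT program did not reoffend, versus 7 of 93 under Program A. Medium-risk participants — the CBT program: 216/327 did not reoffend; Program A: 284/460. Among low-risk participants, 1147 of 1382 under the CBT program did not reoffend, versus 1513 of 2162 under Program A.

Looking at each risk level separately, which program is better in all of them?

High-risk: the CBT program 14/98 = 14.3%, Program A 7/93 = 7.5% → the CBT program
Medium-risk: the CBT program 216/327 = 66.1%, Program A 284/460 = 61.7% → the CBT program
Low-risk: the CBT program 1147/1382 = 83.0%, Program A 1513/2162 = 70.0% → the CBT program
The CBT program has the higher rate in all 3 groups.

the CBT program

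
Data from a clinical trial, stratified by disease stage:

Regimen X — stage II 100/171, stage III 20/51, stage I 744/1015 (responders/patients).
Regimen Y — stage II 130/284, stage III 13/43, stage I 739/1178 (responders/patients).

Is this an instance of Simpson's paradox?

No

Stage II: Regimen X 100/171 = 58.5%, Regimen Y 130/284 = 45.8% → Regimen X
Stage III: Regimen X 20/51 = 39.2%, Regimen Y 13/43 = 30.2% → Regimen X
Stage I: Regimen X 744/1015 = 73.3%, Regimen Y 739/1178 = 62.7% → Regimen X
Overall: Regimen X 864/1237 = 69.8%, Regimen Y 882/1505 = 58.6% → Regimen X
Regimen X wins overall and in every disease group — no reversal.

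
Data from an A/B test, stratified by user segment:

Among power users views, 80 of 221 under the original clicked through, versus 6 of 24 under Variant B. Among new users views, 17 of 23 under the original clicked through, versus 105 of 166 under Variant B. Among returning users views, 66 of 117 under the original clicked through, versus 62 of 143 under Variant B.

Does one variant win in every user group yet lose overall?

Power users: the original 80/221 = 36.2%, Variant B 6/24 = 25.0% → the original
New users: the original 17/23 = 73.9%, Variant B 105/166 = 63.3% → the original
Returning users: the original 66/117 = 56.4%, Variant B 62/143 = 43.4% → the original
Overall: the original 163/361 = 45.2%, Variant B 173/333 = 52.0% → Variant B
The original wins each user group but Variant B wins overall — the comparison reverses. The original's views skew toward power users, which has a lower base rate.

Yes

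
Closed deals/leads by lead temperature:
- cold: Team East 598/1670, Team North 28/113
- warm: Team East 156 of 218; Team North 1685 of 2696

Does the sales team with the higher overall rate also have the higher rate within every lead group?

No

Cold: Team East 598/1670 = 35.8%, Team North 28/113 = 24.8% → Team East
Warm: Team East 156/218 = 71.6%, Team North 1685/2696 = 62.5% → Team East
Overall: Team East 754/1888 = 39.9%, Team North 1713/2809 = 61.0% → Team North
Team East wins each lead group but Team North wins overall — the comparison reverses. Team East's leads skew toward cold, which has a lower base rate.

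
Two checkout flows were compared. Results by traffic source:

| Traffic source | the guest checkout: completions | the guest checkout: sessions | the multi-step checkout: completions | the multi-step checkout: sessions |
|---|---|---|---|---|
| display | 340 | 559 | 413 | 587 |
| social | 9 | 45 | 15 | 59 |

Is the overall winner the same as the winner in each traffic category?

Display: the guest checkout 340/559 = 60.8%, the multi-step checkout 413/587 = 70.4% → the multi-step checkout
Social: the guest checkout 9/45 = 20.0%, the multi-step checkout 15/59 = 25.4% → the multi-step checkout
Overall: the guest checkout 349/604 = 57.8%, the multi-step checkout 428/646 = 66.3% → the multi-step checkout
The multi-step checkout wins overall and in every traffic group — no reversal.

Yes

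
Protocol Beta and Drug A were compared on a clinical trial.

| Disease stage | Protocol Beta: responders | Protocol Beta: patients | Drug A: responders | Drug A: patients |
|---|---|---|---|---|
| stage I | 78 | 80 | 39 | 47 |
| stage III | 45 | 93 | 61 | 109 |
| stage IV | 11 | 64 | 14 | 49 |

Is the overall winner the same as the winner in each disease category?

No

Stage I: Protocol Beta 78/80 = 97.5%, Drug A 39/47 = 83.0% → Protocol Beta
Stage III: Protocol Beta 45/93 = 48.4%, Drug A 61/109 = 56.0% → Drug A
Stage IV: Protocol Beta 11/64 = 17.2%, Drug A 14/49 = 28.6% → Drug A
Overall: Protocol Beta 134/237 = 56.5%, Drug A 114/205 = 55.6% → Protocol Beta
Neither sweeps: Protocol Beta wins 1 of 3 groups, Drug A wins 2. Protocol Beta wins overall but not every group — no Simpson reversal.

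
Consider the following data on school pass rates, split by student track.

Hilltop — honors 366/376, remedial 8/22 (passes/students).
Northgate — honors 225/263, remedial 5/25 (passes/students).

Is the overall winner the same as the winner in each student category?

Yes

Honors: Hilltop 366/376 = 97.3%, Northgate 225/263 = 85.6% → Hilltop
Remedial: Hilltop 8/22 = 36.4%, Northgate 5/25 = 20.0% → Hilltop
Overall: Hilltop 374/398 = 94.0%, Northgate 230/288 = 79.9% → Hilltop
Hilltop wins overall and in every student group — no reversal.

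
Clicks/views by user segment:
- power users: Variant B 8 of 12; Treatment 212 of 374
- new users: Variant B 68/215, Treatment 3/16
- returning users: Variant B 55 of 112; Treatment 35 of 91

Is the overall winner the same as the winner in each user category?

No

Power users: Variant B 8/12 = 66.7%, Treatment 212/374 = 56.7% → Variant B
New users: Variant B 68/215 = 31.6%, Treatment 3/16 = 18.8% → Variant B
Returning users: Variant B 55/112 = 49.1%, Treatment 35/91 = 38.5% → Variant B
Overall: Variant B 131/339 = 38.6%, Treatment 250/481 = 52.0% → Treatment
Variant B wins each user group but Treatment wins overall — the comparison reverses. Variant B's views skew toward new users, which has a lower base rate.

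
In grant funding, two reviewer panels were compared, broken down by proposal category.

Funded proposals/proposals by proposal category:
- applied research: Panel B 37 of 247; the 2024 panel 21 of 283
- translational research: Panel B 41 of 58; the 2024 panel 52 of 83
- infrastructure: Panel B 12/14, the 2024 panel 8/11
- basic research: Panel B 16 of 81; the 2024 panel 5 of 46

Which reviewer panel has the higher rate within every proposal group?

Panel B

Applied research: Panel B 37/247 = 15.0%, the 2024 panel 21/283 = 7.4% → Panel B
Translational research: Panel B 41/58 = 70.7%, the 2024 panel 52/83 = 62.7% → Panel B
Infrastructure: Panel B 12/14 = 85.7%, the 2024 panel 8/11 = 72.7% → Panel B
Basic research: Panel B 16/81 = 19.8%, the 2024 panel 5/46 = 10.9% → Panel B
Panel B has the higher rate in all 4 groups.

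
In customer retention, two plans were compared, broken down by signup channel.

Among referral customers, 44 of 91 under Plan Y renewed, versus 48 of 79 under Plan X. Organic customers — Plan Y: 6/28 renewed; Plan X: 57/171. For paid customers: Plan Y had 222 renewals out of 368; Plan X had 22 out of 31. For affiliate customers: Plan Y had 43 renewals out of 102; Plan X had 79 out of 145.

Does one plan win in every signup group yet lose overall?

Yes

Referral: Plan Y 44/91 = 48.4%, Plan X 48/79 = 60.8% → Plan X
Organic: Plan Y 6/28 = 21.4%, Plan X 57/171 = 33.3% → Plan X
Paid: Plan Y 222/368 = 60.3%, Plan X 22/31 = 71.0% → Plan X
Affiliate: Plan Y 43/102 = 42.2%, Plan X 79/145 = 54.5% → Plan X
Overall: Plan Y 315/589 = 53.5%, Plan X 206/426 = 48.4% → Plan Y
Plan X wins each signup group but Plan Y wins overall — the comparison reverses. Plan X's customers skew toward organic, which has a lower base rate.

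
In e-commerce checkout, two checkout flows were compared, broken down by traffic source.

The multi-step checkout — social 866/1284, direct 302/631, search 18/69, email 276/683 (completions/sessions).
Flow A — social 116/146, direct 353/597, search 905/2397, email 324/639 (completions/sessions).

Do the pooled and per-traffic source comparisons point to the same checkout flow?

No

Social: the multi-step checkout 866/1284 = 67.4%, Flow A 116/146 = 79.5% → Flow A
Direct: the multi-step checkout 302/631 = 47.9%, Flow A 353/597 = 59.1% → Flow A
Search: the multi-step checkout 18/69 = 26.1%, Flow A 905/2397 = 37.8% → Flow A
Email: the multi-step checkout 276/683 = 40.4%, Flow A 324/639 = 50.7% → Flow A
Overall: the multi-step checkout 1462/2667 = 54.8%, Flow A 1698/3779 = 44.9% → the multi-step checkout
Flow A wins each traffic group but the multi-step checkout wins overall — the comparison reverses. Flow A's sessions skew toward search, which has a lower base rate.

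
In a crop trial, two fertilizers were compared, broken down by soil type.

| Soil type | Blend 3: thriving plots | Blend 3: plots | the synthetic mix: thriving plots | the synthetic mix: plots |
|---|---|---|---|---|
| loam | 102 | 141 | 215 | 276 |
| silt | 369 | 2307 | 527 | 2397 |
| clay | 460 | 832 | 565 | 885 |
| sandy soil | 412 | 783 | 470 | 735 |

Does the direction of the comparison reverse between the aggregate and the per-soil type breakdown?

Loam: Blend 3 102/141 = 72.3%, the synthetic mix 215/276 = 77.9% → the synthetic mix
Silt: Blend 3 369/2307 = 16.0%, the synthetic mix 527/2397 = 22.0% → the synthetic mix
Clay: Blend 3 460/832 = 55.3%, the synthetic mix 565/885 = 63.8% → the synthetic mix
Sandy soil: Blend 3 412/783 = 52.6%, the synthetic mix 470/735 = 63.9% → the synthetic mix
Overall: Blend 3 1343/4063 = 33.1%, the synthetic mix 1777/4293 = 41.4% → the synthetic mix
The synthetic mix wins overall and in every soil group — no reversal.

No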